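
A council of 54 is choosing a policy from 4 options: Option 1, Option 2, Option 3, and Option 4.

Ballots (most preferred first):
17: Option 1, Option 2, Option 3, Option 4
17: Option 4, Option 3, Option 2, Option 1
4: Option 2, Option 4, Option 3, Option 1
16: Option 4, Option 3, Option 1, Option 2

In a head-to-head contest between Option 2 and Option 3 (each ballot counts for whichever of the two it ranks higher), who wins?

Option 2 is ranked above Option 3 on 21 ballots; Option 3 above Option 2 on 33.

Option 3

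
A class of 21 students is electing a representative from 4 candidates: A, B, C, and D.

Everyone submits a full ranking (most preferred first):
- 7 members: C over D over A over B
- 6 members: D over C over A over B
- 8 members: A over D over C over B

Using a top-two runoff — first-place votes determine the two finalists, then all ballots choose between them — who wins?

C

Round 1 first-place votes: A 8, B 0, C 7, D 6. A and C advance.
Runoff: A is ranked above C on 8 ballots, C above A on 13.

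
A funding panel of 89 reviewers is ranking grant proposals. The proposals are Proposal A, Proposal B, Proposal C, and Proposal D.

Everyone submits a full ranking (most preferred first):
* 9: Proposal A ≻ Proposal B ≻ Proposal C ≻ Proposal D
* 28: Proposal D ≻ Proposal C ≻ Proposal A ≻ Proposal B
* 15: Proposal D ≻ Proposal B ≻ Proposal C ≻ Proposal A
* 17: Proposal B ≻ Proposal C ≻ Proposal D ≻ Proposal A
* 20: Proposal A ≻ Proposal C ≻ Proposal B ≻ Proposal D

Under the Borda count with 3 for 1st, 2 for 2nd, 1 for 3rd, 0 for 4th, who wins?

Proposal C

Proposal A: 9×3 + 28×1 + 15×0 + 17×0 + 20×3 = 115
Proposal B: 9×2 + 28×0 + 15×2 + 17×3 + 20×1 = 119
Proposal C: 9×1 + 28×2 + 15×1 + 17×2 + 20×2 = 154
Proposal D: 9×0 + 28×3 + 15×3 + 17×1 + 20×0 = 146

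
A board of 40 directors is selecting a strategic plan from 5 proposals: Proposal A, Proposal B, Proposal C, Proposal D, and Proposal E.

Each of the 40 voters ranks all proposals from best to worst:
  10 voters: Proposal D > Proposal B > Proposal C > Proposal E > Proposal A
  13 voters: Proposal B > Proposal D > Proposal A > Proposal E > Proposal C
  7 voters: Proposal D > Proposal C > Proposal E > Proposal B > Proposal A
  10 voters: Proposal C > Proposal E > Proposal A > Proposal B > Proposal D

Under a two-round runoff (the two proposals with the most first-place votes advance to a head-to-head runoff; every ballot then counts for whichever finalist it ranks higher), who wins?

Proposal B

Round 1 first-place votes: Proposal A 0, Proposal B 13, Proposal C 10, Proposal D 17, Proposal E 0. Proposal D and Proposal B advance.
Runoff: Proposal D is ranked above Proposal B on 17 ballots, Proposal B above Proposal D on 23.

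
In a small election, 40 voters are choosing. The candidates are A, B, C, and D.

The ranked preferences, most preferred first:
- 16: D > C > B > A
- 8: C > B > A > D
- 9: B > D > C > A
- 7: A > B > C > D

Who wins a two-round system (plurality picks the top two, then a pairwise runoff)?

Round 1 first-place votes: A 7, B 9, C 8, D 16. D and B advance.
Runoff: D is ranked above B on 16 ballots, B above D on 24.

B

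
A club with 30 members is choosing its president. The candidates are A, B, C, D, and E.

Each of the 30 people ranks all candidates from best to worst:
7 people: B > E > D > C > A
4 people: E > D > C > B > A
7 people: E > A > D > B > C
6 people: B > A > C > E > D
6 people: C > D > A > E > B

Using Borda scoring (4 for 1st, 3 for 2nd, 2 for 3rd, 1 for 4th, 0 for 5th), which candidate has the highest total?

A: 7×0 + 4×0 + 7×3 + 6×3 + 6×2 = 51
B: 7×4 + 4×1 + 7×1 + 6×4 + 6×0 = 63
C: 7×1 + 4×2 + 7×0 + 6×2 + 6×4 = 51
D: 7×2 + 4×3 + 7×2 + 6×0 + 6×3 = 58
E: 7×3 + 4×4 + 7×4 + 6×1 + 6×1 = 77

E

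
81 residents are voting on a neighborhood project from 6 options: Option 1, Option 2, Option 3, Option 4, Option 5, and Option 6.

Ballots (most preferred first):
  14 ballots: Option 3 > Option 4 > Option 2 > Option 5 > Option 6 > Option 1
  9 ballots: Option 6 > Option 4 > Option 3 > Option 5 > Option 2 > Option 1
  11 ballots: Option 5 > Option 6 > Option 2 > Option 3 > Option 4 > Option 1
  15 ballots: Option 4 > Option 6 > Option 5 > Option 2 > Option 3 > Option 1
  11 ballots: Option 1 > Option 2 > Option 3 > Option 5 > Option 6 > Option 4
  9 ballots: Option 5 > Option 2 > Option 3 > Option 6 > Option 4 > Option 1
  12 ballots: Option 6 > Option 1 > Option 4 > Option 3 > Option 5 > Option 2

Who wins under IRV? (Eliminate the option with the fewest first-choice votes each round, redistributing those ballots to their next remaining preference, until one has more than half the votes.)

Round 1: Option 1 11, Option 2 0, Option 3 14, Option 4 15, Option 5 20, Option 6 21. Option 2 eliminated.
Round 2: Option 1 11, Option 3 14, Option 4 15, Option 5 20, Option 6 21. Option 1 eliminated.
Round 3: Option 3 25, Option 4 15, Option 5 20, Option 6 21. Option 4 eliminated.
Round 4: Option 3 25, Option 5 20, Option 6 36. Option 5 eliminated.
Round 5: Option 3 34, Option 6 47. Option 6 has a majority (≥41).

Option 6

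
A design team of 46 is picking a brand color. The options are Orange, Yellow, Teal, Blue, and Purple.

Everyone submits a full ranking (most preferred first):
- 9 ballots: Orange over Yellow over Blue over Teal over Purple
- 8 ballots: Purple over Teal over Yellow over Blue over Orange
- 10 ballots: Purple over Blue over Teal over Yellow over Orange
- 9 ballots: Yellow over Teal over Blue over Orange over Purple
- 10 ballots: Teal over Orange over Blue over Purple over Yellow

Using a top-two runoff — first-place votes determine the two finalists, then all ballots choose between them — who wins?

Round 1 first-place votes: Orange 9, Yellow 9, Teal 10, Blue 0, Purple 18. Purple and Teal advance.
Runoff: Purple is ranked above Teal on 18 ballots, Teal above Purple on 28.

Teal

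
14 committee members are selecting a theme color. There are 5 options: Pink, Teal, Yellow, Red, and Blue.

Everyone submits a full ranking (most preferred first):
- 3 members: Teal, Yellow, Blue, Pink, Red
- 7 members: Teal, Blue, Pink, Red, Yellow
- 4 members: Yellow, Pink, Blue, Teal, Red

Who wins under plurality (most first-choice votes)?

Teal

First-place votes: Pink 0, Teal 10, Yellow 4, Red 0, Blue 0.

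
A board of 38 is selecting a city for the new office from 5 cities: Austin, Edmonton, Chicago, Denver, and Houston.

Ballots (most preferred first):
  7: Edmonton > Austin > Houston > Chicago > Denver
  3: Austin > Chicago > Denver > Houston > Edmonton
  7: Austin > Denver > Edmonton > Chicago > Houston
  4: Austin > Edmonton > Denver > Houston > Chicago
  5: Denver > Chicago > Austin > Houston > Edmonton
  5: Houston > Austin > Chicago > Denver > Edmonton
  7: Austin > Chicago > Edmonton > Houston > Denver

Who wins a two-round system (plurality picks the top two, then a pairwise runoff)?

Round 1 first-place votes: Austin 21, Edmonton 7, Chicago 0, Denver 5, Houston 5. Austin and Edmonton advance.
Runoff: Austin is ranked above Edmonton on 31 ballots, Edmonton above Austin on 7.

Austin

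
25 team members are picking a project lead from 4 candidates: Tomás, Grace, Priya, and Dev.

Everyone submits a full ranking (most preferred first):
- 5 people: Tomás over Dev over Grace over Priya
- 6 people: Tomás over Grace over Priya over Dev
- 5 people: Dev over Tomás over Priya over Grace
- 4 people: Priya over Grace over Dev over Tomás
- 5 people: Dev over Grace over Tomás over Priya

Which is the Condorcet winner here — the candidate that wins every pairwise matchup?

Dev

Dev vs Tomás: 14–11
Dev vs Grace: 15–10
Dev vs Priya: 15–10
Dev beats every other candidate.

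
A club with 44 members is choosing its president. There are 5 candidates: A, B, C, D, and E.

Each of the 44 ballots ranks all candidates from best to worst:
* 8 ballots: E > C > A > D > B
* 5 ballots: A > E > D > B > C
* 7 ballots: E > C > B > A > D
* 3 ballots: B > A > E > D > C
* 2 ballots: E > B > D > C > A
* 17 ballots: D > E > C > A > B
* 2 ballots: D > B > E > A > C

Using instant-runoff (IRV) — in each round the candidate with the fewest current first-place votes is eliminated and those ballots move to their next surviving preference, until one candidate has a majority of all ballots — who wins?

Round 1: A 5, B 3, C 0, D 19, E 17. C eliminated.
Round 2: A 5, B 3, D 19, E 17. B eliminated.
Round 3: A 8, D 19, E 17. A eliminated.
Round 4: D 19, E 25. E has a majority (≥23).

E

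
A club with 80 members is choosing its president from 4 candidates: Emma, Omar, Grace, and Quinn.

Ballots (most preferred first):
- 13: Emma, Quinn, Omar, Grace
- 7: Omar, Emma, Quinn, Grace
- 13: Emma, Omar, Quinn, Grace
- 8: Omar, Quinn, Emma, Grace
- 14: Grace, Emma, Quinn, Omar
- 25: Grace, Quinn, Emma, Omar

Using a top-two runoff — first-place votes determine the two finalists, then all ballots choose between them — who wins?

Round 1 first-place votes: Emma 26, Omar 15, Grace 39, Quinn 0. Grace and Emma advance.
Runoff: Grace is ranked above Emma on 39 ballots, Emma above Grace on 41.

Emma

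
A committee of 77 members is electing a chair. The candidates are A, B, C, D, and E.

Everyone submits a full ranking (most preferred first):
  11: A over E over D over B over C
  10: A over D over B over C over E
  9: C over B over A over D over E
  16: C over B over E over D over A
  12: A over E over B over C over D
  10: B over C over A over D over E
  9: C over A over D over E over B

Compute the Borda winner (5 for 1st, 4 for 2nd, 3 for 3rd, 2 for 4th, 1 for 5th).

A: 11×5 + 10×5 + 9×3 + 16×1 + 12×5 + 10×3 + 9×4 = 274
B: 11×2 + 10×3 + 9×4 + 16×4 + 12×3 + 10×5 + 9×1 = 247
C: 11×1 + 10×2 + 9×5 + 16×5 + 12×2 + 10×4 + 9×5 = 265
D: 11×3 + 10×4 + 9×2 + 16×2 + 12×1 + 10×2 + 9×3 = 182
E: 11×4 + 10×1 + 9×1 + 16×3 + 12×4 + 10×1 + 9×2 = 187

A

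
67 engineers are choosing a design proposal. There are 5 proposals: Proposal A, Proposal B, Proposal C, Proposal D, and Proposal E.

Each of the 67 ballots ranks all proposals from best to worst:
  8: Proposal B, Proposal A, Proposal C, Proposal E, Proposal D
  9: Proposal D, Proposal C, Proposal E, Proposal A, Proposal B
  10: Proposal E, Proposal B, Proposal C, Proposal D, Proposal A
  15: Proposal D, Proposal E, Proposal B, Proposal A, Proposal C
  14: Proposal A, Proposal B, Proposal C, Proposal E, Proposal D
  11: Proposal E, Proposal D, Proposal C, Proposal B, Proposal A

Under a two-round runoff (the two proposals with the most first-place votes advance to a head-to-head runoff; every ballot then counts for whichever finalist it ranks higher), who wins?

Round 1 first-place votes: Proposal A 14, Proposal B 8, Proposal C 0, Proposal D 24, Proposal E 21. Proposal D and Proposal E advance.
Runoff: Proposal D is ranked above Proposal E on 24 ballots, Proposal E above Proposal D on 43.

Proposal E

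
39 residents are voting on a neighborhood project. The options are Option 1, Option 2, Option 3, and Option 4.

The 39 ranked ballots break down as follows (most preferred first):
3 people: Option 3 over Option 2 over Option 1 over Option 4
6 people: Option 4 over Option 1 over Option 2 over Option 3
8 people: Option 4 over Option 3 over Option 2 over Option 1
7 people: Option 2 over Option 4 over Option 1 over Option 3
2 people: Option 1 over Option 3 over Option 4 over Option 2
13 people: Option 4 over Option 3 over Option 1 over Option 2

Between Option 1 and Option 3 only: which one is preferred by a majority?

Option 3

Option 1 is ranked above Option 3 on 15 ballots; Option 3 above Option 1 on 24.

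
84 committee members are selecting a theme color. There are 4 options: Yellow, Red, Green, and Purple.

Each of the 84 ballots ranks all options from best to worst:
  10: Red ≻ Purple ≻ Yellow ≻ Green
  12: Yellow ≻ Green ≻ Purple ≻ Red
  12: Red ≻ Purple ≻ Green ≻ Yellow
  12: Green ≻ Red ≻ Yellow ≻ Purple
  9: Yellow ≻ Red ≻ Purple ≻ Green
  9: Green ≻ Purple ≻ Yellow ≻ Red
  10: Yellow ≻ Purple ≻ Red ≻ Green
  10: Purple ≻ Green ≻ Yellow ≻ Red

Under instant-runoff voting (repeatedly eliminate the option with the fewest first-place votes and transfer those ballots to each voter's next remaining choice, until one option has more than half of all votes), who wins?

Green

Round 1: Yellow 31, Red 22, Green 21, Purple 10. Purple eliminated.
Round 2: Yellow 31, Red 22, Green 31. Red eliminated.
Round 3: Yellow 41, Green 43. Green has a majority (≥43).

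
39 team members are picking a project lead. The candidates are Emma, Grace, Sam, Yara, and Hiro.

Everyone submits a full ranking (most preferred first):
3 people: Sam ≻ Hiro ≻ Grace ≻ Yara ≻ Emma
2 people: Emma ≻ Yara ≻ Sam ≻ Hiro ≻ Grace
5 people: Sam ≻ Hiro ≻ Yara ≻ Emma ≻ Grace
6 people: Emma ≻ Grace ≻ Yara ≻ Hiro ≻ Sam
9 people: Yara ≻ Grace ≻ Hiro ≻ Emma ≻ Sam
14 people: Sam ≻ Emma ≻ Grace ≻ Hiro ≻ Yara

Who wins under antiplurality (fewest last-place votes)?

Last-place votes: Emma 3, Grace 7, Sam 15, Yara 14, Hiro 0.

Hiro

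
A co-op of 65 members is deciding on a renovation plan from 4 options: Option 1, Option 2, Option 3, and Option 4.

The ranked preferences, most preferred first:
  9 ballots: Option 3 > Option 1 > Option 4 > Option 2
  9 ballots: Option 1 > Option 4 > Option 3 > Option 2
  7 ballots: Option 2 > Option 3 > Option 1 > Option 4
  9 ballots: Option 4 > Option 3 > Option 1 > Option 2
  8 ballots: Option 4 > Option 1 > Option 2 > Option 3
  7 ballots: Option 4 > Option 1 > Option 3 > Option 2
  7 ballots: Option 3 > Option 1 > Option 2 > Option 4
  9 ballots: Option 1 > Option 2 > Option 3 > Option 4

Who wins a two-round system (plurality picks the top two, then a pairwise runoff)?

Option 1

Round 1 first-place votes: Option 1 18, Option 2 7, Option 3 16, Option 4 24. Option 4 and Option 1 advance.
Runoff: Option 4 is ranked above Option 1 on 24 ballots, Option 1 above Option 4 on 41.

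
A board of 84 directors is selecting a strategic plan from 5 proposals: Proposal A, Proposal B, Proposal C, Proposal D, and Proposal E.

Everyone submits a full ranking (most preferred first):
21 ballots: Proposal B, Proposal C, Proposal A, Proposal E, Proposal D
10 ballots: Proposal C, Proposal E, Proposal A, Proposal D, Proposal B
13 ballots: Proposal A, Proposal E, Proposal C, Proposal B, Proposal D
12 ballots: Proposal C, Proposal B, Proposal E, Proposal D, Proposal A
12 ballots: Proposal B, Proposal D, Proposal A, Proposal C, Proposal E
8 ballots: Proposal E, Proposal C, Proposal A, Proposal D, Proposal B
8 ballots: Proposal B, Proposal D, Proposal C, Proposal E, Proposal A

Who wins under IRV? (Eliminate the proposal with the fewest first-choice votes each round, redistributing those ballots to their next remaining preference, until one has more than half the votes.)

Round 1: Proposal A 13, Proposal B 41, Proposal C 22, Proposal D 0, Proposal E 8. Proposal D eliminated.
Round 2: Proposal A 13, Proposal B 41, Proposal C 22, Proposal E 8. Proposal E eliminated.
Round 3: Proposal A 13, Proposal B 41, Proposal C 30. Proposal A eliminated.
Round 4: Proposal B 41, Proposal C 43. Proposal C has a majority (≥43).

Proposal C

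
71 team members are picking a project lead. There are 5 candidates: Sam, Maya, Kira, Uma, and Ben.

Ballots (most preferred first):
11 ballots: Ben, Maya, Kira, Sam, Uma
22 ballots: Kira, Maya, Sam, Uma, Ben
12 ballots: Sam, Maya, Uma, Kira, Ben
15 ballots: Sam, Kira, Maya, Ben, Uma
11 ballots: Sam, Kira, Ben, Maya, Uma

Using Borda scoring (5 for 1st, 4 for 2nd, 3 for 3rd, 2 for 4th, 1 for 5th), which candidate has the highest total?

Sam

Sam: 11×2 + 22×3 + 12×5 + 15×5 + 11×5 = 278
Maya: 11×4 + 22×4 + 12×4 + 15×3 + 11×2 = 247
Kira: 11×3 + 22×5 + 12×2 + 15×4 + 11×4 = 271
Uma: 11×1 + 22×2 + 12×3 + 15×1 + 11×1 = 117
Ben: 11×5 + 22×1 + 12×1 + 15×2 + 11×3 = 152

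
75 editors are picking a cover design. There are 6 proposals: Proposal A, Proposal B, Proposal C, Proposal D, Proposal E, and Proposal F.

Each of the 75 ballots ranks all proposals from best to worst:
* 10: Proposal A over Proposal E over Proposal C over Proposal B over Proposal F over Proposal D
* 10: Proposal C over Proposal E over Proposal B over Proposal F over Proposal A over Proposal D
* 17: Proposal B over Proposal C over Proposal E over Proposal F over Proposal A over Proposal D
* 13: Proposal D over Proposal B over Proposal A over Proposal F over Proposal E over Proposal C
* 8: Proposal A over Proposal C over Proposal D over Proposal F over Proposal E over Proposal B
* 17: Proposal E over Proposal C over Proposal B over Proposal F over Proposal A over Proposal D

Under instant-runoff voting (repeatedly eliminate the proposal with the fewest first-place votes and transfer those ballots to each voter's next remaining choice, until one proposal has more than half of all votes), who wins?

Round 1: Proposal A 18, Proposal B 17, Proposal C 10, Proposal D 13, Proposal E 17, Proposal F 0. Proposal F eliminated.
Round 2: Proposal A 18, Proposal B 17, Proposal C 10, Proposal D 13, Proposal E 17. Proposal C eliminated.
Round 3: Proposal A 18, Proposal B 17, Proposal D 13, Proposal E 27. Proposal D eliminated.
Round 4: Proposal A 18, Proposal B 30, Proposal E 27. Proposal A eliminated.
Round 5: Proposal B 30, Proposal E 45. Proposal E has a majority (≥38).

Proposal E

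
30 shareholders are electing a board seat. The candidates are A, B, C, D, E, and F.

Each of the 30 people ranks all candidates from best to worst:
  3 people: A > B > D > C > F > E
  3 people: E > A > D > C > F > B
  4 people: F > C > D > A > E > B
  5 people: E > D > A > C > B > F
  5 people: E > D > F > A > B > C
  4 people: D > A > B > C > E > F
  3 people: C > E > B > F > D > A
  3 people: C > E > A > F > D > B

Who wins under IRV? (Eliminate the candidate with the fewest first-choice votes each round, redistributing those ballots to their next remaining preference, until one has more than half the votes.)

C

Round 1: A 3, B 0, C 6, D 4, E 13, F 4. B eliminated.
Round 2: A 3, C 6, D 4, E 13, F 4. A eliminated.
Round 3: C 6, D 7, E 13, F 4. F eliminated.
Round 4: C 10, D 7, E 13. D eliminated.
Round 5: C 17, E 13. C has a majority (≥16).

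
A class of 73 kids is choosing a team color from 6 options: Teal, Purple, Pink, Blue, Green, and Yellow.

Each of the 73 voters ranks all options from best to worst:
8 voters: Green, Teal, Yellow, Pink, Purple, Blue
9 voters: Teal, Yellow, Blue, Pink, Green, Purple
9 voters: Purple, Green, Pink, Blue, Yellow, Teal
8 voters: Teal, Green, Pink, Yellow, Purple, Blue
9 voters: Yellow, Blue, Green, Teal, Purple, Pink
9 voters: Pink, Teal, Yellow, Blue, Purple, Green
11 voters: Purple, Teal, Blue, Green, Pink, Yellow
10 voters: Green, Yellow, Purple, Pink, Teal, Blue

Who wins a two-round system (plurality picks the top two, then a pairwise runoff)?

Round 1 first-place votes: Teal 17, Purple 20, Pink 9, Blue 0, Green 18, Yellow 9. Purple and Green advance.
Runoff: Purple is ranked above Green on 29 ballots, Green above Purple on 44.

Green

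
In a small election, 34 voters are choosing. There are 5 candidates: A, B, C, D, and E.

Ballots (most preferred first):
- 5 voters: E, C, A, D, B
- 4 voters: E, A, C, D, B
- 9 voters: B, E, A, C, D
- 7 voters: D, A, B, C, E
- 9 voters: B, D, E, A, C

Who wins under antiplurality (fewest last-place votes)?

Last-place votes: A 0, B 9, C 9, D 9, E 7.

A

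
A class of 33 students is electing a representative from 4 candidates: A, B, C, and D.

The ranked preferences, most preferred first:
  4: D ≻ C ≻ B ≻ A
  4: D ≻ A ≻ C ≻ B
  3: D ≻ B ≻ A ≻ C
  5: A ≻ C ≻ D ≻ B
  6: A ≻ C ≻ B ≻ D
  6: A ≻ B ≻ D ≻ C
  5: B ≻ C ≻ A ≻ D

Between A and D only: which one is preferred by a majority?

A

A is ranked above D on 22 ballots; D above A on 11.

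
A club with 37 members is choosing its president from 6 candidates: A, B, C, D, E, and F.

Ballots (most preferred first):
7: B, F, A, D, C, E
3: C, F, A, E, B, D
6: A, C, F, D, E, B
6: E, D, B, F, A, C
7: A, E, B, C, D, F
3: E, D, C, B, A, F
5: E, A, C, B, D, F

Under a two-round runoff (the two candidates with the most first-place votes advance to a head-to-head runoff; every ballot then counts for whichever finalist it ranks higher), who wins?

A

Round 1 first-place votes: A 13, B 7, C 3, D 0, E 14, F 0. E and A advance.
Runoff: E is ranked above A on 14 ballots, A above E on 23.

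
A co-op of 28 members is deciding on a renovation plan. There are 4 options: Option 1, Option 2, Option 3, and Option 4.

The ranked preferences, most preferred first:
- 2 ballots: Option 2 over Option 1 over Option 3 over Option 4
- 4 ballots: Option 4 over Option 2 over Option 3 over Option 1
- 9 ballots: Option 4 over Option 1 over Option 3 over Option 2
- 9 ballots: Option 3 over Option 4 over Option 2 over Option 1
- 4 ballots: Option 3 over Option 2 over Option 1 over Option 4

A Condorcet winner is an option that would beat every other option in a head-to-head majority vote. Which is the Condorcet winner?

Option 3

Option 3 vs Option 1: 17–11
Option 3 vs Option 2: 22–6
Option 3 vs Option 4: 15–13
Option 3 beats every other option.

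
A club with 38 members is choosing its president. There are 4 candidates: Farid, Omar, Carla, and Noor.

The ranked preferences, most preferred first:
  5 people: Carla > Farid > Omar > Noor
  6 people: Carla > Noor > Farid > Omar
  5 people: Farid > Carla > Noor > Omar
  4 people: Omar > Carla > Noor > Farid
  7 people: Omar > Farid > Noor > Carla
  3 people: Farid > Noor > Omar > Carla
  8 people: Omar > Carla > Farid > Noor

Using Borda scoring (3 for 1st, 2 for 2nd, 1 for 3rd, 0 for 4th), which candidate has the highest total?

Carla

Farid: 5×2 + 6×1 + 5×3 + 4×0 + 7×2 + 3×3 + 8×1 = 62
Omar: 5×1 + 6×0 + 5×0 + 4×3 + 7×3 + 3×1 + 8×3 = 65
Carla: 5×3 + 6×3 + 5×2 + 4×2 + 7×0 + 3×0 + 8×2 = 67
Noor: 5×0 + 6×2 + 5×1 + 4×1 + 7×1 + 3×2 + 8×0 = 34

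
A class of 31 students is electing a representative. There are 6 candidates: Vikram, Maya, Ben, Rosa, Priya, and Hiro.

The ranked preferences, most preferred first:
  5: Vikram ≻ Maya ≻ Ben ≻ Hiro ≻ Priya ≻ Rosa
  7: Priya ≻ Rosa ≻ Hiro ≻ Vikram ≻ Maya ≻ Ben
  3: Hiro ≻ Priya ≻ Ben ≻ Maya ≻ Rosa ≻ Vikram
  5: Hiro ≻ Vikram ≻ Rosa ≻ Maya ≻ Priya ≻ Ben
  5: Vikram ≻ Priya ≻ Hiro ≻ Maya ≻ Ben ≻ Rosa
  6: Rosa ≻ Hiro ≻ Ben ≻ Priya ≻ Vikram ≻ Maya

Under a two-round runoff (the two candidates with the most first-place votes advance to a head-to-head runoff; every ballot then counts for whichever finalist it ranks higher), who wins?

Round 1 first-place votes: Vikram 10, Maya 0, Ben 0, Rosa 6, Priya 7, Hiro 8. Vikram and Hiro advance.
Runoff: Vikram is ranked above Hiro on 10 ballots, Hiro above Vikram on 21.

Hiro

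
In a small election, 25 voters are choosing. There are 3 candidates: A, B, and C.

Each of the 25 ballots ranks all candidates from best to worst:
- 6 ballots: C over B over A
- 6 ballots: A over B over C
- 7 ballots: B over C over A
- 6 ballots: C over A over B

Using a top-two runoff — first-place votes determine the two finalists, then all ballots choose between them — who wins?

Round 1 first-place votes: A 6, B 7, C 12. C and B advance.
Runoff: C is ranked above B on 12 ballots, B above C on 13.

B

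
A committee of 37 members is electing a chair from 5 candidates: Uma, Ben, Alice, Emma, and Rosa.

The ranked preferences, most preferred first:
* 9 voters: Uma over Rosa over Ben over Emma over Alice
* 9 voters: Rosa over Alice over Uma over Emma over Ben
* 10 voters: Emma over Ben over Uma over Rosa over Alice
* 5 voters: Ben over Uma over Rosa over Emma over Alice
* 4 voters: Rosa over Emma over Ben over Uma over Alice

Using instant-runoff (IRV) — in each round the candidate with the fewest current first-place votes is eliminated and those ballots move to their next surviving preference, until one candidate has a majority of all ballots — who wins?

Round 1: Uma 9, Ben 5, Alice 0, Emma 10, Rosa 13. Alice eliminated.
Round 2: Uma 9, Ben 5, Emma 10, Rosa 13. Ben eliminated.
Round 3: Uma 14, Emma 10, Rosa 13. Emma eliminated.
Round 4: Uma 24, Rosa 13. Uma has a majority (≥19).

Uma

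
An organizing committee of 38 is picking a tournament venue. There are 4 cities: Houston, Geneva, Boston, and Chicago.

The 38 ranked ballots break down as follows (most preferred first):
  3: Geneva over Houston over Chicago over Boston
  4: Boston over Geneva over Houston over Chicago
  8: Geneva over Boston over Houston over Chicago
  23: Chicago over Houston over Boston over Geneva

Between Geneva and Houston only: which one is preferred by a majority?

Geneva is ranked above Houston on 15 ballots; Houston above Geneva on 23.

Houston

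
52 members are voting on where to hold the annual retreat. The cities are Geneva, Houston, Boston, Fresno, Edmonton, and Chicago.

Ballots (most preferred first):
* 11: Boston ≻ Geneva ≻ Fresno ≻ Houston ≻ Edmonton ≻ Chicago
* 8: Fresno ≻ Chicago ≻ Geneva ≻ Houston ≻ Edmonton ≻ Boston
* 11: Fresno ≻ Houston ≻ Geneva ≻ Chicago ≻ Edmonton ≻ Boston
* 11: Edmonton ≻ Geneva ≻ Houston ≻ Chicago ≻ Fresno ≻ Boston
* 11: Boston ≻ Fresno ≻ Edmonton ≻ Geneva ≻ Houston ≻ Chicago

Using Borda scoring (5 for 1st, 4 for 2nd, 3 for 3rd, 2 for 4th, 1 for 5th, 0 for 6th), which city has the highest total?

Geneva: 11×4 + 8×3 + 11×3 + 11×4 + 11×2 = 167
Houston: 11×2 + 8×2 + 11×4 + 11×3 + 11×1 = 126
Boston: 11×5 + 8×0 + 11×0 + 11×0 + 11×5 = 110
Fresno: 11×3 + 8×5 + 11×5 + 11×1 + 11×4 = 183
Edmonton: 11×1 + 8×1 + 11×1 + 11×5 + 11×3 = 118
Chicago: 11×0 + 8×4 + 11×2 + 11×2 + 11×0 = 76

Fresno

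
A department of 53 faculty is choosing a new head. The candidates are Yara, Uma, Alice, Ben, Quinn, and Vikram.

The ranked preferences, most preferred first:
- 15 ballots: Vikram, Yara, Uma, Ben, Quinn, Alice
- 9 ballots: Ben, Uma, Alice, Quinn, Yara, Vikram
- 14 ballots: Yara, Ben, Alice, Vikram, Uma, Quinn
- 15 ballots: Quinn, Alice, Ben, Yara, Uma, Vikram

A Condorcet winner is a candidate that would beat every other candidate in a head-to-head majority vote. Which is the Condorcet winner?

Yara vs Uma: 44–9
Yara vs Alice: 29–24
Yara vs Ben: 29–24
Yara vs Quinn: 29–24
Yara vs Vikram: 38–15
Yara beats every other candidate.

Yara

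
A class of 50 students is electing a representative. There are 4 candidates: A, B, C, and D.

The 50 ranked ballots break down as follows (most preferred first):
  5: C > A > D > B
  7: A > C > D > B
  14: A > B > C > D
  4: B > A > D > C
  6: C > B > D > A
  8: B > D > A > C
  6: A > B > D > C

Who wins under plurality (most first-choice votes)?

First-place votes: A 27, B 12, C 11, D 0.

A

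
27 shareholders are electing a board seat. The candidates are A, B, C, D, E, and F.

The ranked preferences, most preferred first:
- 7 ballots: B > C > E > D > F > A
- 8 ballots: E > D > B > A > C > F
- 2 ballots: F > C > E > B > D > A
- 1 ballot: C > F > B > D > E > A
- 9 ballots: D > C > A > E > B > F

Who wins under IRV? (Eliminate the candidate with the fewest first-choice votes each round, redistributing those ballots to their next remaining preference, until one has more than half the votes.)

Round 1: A 0, B 7, C 1, D 9, E 8, F 2. A eliminated.
Round 2: B 7, C 1, D 9, E 8, F 2. C eliminated.
Round 3: B 7, D 9, E 8, F 3. F eliminated.
Round 4: B 8, D 9, E 10. B eliminated.
Round 5: D 10, E 17. E has a majority (≥14).

E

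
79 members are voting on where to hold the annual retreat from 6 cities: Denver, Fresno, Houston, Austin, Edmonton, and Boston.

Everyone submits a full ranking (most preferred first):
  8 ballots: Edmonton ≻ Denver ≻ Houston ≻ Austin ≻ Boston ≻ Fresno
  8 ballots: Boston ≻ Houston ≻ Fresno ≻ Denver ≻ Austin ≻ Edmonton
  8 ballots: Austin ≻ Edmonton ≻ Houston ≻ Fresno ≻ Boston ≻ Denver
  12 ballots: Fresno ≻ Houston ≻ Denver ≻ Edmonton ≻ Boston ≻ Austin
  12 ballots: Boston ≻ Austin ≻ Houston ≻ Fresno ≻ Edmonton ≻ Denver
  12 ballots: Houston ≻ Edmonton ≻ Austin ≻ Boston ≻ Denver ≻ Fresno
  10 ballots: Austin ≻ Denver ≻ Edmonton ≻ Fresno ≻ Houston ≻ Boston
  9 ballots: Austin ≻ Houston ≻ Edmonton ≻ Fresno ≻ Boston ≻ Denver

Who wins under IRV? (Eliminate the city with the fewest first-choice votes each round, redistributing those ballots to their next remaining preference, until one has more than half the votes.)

Houston

Round 1: Denver 0, Fresno 12, Houston 12, Austin 27, Edmonton 8, Boston 20. Denver eliminated.
Round 2: Fresno 12, Houston 12, Austin 27, Edmonton 8, Boston 20. Edmonton eliminated.
Round 3: Fresno 12, Houston 20, Austin 27, Boston 20. Fresno eliminated.
Round 4: Houston 32, Austin 27, Boston 20. Boston eliminated.
Round 5: Houston 40, Austin 39. Houston has a majority (≥40).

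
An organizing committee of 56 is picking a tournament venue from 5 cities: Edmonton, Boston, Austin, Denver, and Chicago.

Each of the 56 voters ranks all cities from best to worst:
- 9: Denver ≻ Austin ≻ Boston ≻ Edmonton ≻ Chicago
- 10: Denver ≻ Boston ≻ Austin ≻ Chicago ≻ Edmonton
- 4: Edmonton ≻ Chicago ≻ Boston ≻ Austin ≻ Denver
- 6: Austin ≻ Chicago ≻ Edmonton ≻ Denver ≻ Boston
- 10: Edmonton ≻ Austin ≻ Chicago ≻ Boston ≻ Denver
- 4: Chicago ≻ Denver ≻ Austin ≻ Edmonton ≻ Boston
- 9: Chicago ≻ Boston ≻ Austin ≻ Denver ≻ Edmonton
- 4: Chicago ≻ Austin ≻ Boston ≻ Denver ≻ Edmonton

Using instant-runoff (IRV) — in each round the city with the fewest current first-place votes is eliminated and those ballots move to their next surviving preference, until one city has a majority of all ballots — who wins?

Chicago

Round 1: Edmonton 14, Boston 0, Austin 6, Denver 19, Chicago 17. Boston eliminated.
Round 2: Edmonton 14, Austin 6, Denver 19, Chicago 17. Austin eliminated.
Round 3: Edmonton 14, Denver 19, Chicago 23. Edmonton eliminated.
Round 4: Denver 19, Chicago 37. Chicago has a majority (≥29).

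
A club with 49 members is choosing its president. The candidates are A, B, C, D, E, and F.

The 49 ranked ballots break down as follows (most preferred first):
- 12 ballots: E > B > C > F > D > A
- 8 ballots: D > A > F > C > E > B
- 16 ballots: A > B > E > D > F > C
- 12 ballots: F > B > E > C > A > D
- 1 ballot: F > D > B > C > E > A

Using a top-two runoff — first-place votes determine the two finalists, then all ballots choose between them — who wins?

Round 1 first-place votes: A 16, B 0, C 0, D 8, E 12, F 13. A and F advance.
Runoff: A is ranked above F on 24 ballots, F above A on 25.

F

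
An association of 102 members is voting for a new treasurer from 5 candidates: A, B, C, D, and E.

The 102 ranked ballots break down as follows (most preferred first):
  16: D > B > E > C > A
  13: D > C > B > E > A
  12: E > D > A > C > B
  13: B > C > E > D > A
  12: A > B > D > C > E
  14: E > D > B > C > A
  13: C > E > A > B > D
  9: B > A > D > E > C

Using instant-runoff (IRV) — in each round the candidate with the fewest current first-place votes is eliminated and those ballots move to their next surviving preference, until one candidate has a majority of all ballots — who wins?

B

Round 1: A 12, B 22, C 13, D 29, E 26. A eliminated.
Round 2: B 34, C 13, D 29, E 26. C eliminated.
Round 3: B 34, D 29, E 39. D eliminated.
Round 4: B 63, E 39. B has a majority (≥52).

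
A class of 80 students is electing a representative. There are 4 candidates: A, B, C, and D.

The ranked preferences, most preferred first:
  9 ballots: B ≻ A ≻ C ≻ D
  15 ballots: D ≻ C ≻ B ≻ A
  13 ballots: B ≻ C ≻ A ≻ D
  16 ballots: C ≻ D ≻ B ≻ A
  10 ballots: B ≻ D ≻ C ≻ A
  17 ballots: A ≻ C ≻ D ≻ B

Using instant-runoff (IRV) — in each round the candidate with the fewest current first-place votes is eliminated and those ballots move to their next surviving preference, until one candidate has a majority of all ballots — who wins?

C

Round 1: A 17, B 32, C 16, D 15. D eliminated.
Round 2: A 17, B 32, C 31. A eliminated.
Round 3: B 32, C 48. C has a majority (≥41).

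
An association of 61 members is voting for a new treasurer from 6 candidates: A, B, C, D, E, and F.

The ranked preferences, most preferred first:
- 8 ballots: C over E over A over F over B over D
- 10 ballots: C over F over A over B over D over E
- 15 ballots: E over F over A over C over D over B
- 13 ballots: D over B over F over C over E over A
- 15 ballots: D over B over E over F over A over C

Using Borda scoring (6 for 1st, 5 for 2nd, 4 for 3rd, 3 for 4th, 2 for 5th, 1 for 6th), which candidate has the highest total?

F

A: 8×4 + 10×4 + 15×4 + 13×1 + 15×2 = 175
B: 8×2 + 10×3 + 15×1 + 13×5 + 15×5 = 201
C: 8×6 + 10×6 + 15×3 + 13×3 + 15×1 = 207
D: 8×1 + 10×2 + 15×2 + 13×6 + 15×6 = 226
E: 8×5 + 10×1 + 15×6 + 13×2 + 15×4 = 226
F: 8×3 + 10×5 + 15×5 + 13×4 + 15×3 = 246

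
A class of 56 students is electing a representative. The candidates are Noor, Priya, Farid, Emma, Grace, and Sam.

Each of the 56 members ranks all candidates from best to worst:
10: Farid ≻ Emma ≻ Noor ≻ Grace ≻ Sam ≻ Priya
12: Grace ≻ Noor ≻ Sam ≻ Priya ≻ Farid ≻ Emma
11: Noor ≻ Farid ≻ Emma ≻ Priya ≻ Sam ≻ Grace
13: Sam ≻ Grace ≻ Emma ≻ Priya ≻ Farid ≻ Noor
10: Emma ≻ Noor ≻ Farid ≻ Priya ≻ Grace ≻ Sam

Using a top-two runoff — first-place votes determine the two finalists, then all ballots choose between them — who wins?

Grace

Round 1 first-place votes: Noor 11, Priya 0, Farid 10, Emma 10, Grace 12, Sam 13. Sam and Grace advance.
Runoff: Sam is ranked above Grace on 24 ballots, Grace above Sam on 32.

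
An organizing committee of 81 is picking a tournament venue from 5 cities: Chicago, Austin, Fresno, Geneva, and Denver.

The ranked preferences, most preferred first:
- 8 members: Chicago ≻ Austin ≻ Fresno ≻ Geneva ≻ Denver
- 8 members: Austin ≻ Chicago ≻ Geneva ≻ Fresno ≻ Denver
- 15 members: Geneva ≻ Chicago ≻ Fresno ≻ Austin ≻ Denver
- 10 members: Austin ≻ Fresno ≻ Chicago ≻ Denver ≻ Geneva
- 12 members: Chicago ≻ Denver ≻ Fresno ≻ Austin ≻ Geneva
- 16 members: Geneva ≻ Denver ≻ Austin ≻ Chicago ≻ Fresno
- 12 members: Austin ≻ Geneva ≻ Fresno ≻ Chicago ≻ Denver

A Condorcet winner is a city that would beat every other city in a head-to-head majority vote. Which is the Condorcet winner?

Austin vs Chicago: 46–35
Austin vs Fresno: 54–27
Austin vs Geneva: 50–31
Austin vs Denver: 53–28
Austin beats every other city.

Austin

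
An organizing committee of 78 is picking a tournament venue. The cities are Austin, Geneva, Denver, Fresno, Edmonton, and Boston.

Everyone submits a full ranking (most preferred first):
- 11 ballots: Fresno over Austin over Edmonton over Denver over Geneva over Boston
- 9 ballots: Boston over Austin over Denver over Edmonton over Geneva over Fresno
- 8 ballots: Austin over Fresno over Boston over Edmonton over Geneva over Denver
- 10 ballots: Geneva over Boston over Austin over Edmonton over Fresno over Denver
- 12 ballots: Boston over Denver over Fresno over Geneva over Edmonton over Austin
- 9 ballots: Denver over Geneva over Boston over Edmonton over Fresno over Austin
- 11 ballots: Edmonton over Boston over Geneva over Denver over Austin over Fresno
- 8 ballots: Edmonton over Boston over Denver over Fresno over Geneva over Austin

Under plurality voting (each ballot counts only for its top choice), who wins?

Boston

First-place votes: Austin 8, Geneva 10, Denver 9, Fresno 11, Edmonton 19, Boston 21.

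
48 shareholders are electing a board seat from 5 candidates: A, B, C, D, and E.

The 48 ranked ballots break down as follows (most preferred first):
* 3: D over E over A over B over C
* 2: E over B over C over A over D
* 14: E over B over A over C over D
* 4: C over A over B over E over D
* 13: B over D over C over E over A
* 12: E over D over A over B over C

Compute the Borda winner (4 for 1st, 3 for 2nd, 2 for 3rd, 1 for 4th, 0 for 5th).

E

A: 3×2 + 2×1 + 14×2 + 4×3 + 13×0 + 12×2 = 72
B: 3×1 + 2×3 + 14×3 + 4×2 + 13×4 + 12×1 = 123
C: 3×0 + 2×2 + 14×1 + 4×4 + 13×2 + 12×0 = 60
D: 3×4 + 2×0 + 14×0 + 4×0 + 13×3 + 12×3 = 87
E: 3×3 + 2×4 + 14×4 + 4×1 + 13×1 + 12×4 = 138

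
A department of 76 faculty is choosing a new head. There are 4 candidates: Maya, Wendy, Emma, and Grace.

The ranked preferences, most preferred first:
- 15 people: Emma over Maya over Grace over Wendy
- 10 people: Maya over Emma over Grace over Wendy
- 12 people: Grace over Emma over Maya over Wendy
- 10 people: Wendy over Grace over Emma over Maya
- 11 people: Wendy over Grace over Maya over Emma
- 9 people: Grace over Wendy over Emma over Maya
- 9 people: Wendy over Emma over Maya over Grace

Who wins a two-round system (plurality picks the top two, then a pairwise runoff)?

Round 1 first-place votes: Maya 10, Wendy 30, Emma 15, Grace 21. Wendy and Grace advance.
Runoff: Wendy is ranked above Grace on 30 ballots, Grace above Wendy on 46.

Grace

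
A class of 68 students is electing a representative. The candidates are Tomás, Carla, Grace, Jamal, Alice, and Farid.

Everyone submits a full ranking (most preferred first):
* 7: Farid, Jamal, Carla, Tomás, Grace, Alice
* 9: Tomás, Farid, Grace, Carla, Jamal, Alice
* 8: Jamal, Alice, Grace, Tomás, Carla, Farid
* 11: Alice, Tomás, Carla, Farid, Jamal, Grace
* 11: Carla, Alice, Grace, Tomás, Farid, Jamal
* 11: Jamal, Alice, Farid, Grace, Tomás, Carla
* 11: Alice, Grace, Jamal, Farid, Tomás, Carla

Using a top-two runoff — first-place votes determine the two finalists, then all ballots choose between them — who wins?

Round 1 first-place votes: Tomás 9, Carla 11, Grace 0, Jamal 19, Alice 22, Farid 7. Alice and Jamal advance.
Runoff: Alice is ranked above Jamal on 33 ballots, Jamal above Alice on 35.

Jamal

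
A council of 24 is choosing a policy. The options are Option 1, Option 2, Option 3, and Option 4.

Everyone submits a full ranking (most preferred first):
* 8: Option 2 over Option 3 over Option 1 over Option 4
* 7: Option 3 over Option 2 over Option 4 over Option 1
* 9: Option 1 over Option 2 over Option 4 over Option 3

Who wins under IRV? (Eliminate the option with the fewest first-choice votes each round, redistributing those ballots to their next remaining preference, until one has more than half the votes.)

Round 1: Option 1 9, Option 2 8, Option 3 7, Option 4 0. Option 4 eliminated.
Round 2: Option 1 9, Option 2 8, Option 3 7. Option 3 eliminated.
Round 3: Option 1 9, Option 2 15. Option 2 has a majority (≥13).

Option 2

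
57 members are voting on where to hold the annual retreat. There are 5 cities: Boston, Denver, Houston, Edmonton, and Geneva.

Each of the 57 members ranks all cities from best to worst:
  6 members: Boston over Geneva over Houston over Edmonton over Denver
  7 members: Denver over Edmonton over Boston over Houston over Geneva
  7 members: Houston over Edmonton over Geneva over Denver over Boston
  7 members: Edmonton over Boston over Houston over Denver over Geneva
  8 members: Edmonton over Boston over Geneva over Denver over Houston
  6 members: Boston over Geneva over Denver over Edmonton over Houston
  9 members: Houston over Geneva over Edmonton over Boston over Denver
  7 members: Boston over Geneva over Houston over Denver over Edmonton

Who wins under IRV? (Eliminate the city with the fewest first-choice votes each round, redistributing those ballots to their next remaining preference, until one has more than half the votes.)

Round 1: Boston 19, Denver 7, Houston 16, Edmonton 15, Geneva 0. Geneva eliminated.
Round 2: Boston 19, Denver 7, Houston 16, Edmonton 15. Denver eliminated.
Round 3: Boston 19, Houston 16, Edmonton 22. Houston eliminated.
Round 4: Boston 19, Edmonton 38. Edmonton has a majority (≥29).

Edmonton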